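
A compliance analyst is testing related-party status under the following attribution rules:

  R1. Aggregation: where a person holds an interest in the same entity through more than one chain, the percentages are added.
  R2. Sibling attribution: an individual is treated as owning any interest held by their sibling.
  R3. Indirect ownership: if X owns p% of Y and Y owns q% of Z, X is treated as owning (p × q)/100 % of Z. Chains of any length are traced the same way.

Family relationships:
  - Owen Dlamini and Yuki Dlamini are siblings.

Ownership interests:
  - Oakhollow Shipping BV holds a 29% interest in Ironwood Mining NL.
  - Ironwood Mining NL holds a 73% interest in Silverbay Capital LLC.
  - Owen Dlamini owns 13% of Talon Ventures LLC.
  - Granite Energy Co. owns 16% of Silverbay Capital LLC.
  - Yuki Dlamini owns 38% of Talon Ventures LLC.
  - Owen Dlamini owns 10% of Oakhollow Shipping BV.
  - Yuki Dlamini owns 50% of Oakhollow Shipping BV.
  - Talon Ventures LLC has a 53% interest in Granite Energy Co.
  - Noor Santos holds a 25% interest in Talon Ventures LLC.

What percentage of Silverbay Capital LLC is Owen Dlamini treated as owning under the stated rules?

17.0268%

By sibling attribution (R2), Owen Dlamini is treated as also owning Yuki Dlamini's interest in Talon Ventures LLC, giving 13% + 38% = 51%.
By sibling attribution (R2), Owen Dlamini is treated as also owning Yuki Dlamini's interest in Oakhollow Shipping BV, giving 10% + 50% = 60%.
Chain via Talon Ventures LLC → Granite Energy Co. (R3): 51% × 53% × 16% = 4.3248% of Silverbay Capital LLC.
Chain via Oakhollow Shipping BV → Ironwood Mining NL (R3): 60% × 29% × 73% = 12.702% of Silverbay Capital LLC.
Aggregating (R1): 4.3248% + 12.702% = 17.0268%.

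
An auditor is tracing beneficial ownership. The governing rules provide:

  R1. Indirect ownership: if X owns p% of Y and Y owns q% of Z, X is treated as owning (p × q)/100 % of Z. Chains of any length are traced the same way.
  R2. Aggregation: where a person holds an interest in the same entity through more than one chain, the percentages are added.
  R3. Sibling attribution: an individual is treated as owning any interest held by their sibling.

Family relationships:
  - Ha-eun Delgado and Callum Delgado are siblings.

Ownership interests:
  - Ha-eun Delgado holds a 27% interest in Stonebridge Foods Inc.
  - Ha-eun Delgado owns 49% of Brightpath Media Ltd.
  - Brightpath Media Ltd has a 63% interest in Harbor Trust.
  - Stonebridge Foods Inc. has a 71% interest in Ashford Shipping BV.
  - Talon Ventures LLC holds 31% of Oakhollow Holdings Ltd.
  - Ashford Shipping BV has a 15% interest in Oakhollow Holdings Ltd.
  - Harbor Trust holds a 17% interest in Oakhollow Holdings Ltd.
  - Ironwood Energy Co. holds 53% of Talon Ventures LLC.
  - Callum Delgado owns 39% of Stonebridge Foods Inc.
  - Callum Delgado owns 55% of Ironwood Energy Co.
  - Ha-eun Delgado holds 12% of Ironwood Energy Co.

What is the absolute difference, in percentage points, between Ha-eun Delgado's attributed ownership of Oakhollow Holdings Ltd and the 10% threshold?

13.285

By sibling attribution (R3), Ha-eun Delgado is treated as also owning Callum Delgado's interest in Stonebridge Foods Inc, giving 27% + 39% = 66%.
By sibling attribution (R3), Ha-eun Delgado is treated as also owning Callum Delgado's interest in Ironwood Energy Co, giving 12% + 55% = 67%.
Chain via Brightpath Media Ltd → Harbor Trust (R1): 49% × 63% × 17% = 5.2479% of Oakhollow Holdings Ltd.
Chain via Stonebridge Foods Inc. → Ashford Shipping BV (R1): 66% × 71% × 15% = 7.029% of Oakhollow Holdings Ltd.
Chain via Ironwood Energy Co. → Talon Ventures LLC (R1): 67% × 53% × 31% = 11.0081% of Oakhollow Holdings Ltd.
Aggregating (R2): 5.2479% + 7.029% + 11.0081% = 23.285%.
23.285% exceeds the 10% threshold by 13.285 percentage points.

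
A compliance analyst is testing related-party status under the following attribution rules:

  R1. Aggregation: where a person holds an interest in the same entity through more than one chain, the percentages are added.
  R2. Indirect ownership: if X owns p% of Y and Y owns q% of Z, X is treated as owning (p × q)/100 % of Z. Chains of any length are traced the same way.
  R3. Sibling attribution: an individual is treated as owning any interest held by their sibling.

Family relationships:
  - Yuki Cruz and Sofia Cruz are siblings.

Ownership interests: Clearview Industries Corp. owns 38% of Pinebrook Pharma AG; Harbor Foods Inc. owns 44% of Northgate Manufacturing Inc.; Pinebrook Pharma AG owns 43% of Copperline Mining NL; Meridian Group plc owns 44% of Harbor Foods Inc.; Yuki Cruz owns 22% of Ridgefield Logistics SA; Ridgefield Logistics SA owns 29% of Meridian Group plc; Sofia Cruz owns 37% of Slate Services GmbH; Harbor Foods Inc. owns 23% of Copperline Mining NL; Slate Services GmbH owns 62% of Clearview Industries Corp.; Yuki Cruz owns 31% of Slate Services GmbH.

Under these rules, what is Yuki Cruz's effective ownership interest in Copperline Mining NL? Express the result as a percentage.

By sibling attribution (R3), Yuki Cruz is treated as also owning Sofia Cruz's interest in Slate Services GmbH, giving 31% + 37% = 68%.
Chain via Slate Services GmbH → Clearview Industries Corp. → Pinebrook Pharma AG (R2): 68% × 62% × 38% × 43% = 6.888944% of Copperline Mining NL.
Chain via Ridgefield Logistics SA → Meridian Group plc → Harbor Foods Inc. (R2): 22% × 29% × 44% × 23% = 0.645656% of Copperline Mining NL.
Aggregating (R1): 6.888944% + 0.645656% = 7.5346%.

7.5346%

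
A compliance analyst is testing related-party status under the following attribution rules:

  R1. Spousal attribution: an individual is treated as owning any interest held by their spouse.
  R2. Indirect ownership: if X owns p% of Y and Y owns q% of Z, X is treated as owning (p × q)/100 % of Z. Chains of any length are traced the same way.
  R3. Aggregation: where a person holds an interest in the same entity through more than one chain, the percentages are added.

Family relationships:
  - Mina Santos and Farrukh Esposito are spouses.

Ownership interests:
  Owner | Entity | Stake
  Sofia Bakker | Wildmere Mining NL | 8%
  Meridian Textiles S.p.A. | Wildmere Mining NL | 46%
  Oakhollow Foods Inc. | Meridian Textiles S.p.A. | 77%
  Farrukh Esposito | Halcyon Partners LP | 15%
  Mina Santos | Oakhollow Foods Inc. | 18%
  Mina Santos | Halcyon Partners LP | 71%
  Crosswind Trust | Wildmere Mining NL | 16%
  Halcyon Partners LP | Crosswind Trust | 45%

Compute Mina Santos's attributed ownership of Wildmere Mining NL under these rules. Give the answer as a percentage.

By spousal attribution (R1), Mina Santos is treated as also owning Farrukh Esposito's interest in Halcyon Partners LP, giving 71% + 15% = 86%.
Chain via Oakhollow Foods Inc. → Meridian Textiles S.p.A. (R2): 18% × 77% × 46% = 6.3756% of Wildmere Mining NL.
Chain via Halcyon Partners LP → Crosswind Trust (R2): 86% × 45% × 16% = 6.192% of Wildmere Mining NL.
Aggregating (R3): 6.3756% + 6.192% = 12.5676%.

12.5676%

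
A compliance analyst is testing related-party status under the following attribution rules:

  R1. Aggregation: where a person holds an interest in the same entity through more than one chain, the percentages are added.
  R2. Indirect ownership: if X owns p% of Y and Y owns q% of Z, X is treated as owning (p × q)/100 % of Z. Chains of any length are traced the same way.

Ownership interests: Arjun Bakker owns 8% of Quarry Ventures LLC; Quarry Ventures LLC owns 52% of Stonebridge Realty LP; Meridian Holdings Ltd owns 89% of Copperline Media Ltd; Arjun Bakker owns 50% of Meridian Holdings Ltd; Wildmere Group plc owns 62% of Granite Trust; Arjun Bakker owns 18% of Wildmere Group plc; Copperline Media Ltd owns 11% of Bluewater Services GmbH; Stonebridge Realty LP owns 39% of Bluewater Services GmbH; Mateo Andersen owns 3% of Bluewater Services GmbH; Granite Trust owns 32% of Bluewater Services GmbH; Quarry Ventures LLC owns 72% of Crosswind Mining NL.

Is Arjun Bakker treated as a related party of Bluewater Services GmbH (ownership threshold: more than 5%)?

Yes

Chain via Meridian Holdings Ltd → Copperline Media Ltd (R2): 50% × 89% × 11% = 4.895% of Bluewater Services GmbH.
Chain via Quarry Ventures LLC → Stonebridge Realty LP (R2): 8% × 52% × 39% = 1.6224% of Bluewater Services GmbH.
Chain via Wildmere Group plc → Granite Trust (R2): 18% × 62% × 32% = 3.5712% of Bluewater Services GmbH.
Aggregating (R1): 4.895% + 1.6224% + 3.5712% = 10.0886%.
10.0886% exceeds the 5% threshold, so Arjun is a related party to Bluewater Services GmbH.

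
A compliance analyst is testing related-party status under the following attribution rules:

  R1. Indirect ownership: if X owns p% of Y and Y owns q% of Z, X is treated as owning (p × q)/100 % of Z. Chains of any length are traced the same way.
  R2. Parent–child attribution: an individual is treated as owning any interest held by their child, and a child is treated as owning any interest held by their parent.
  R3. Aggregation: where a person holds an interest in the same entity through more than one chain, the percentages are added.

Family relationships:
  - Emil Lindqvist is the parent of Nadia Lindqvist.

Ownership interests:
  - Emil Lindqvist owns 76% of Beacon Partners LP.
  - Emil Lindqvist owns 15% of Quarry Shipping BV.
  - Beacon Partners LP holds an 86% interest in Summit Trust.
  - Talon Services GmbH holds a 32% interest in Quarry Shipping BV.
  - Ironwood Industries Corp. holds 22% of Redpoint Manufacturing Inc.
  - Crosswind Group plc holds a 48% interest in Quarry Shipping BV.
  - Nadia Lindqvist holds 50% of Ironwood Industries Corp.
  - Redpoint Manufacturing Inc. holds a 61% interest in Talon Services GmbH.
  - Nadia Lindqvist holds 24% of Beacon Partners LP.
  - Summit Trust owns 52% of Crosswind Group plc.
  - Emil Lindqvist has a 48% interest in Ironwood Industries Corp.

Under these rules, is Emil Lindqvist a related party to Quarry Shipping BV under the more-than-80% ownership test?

No

By parent–child attribution (R2), Emil Lindqvist is treated as also owning Nadia Lindqvist's interest in Beacon Partners LP, giving 76% + 24% = 100%.
By parent–child attribution (R2), Emil Lindqvist is treated as also owning Nadia Lindqvist's interest in Ironwood Industries Corp, giving 48% + 50% = 98%.
Chain via Beacon Partners LP → Summit Trust → Crosswind Group plc (R1): 100% × 86% × 52% × 48% = 21.4656% of Quarry Shipping BV.
Chain via Ironwood Industries Corp. → Redpoint Manufacturing Inc. → Talon Services GmbH (R1): 98% × 22% × 61% × 32% = 4.208512% of Quarry Shipping BV.
Direct interest in Quarry Shipping BV: 15%.
Aggregating (R3): 21.4656% + 4.208512% + 15% = 40.674112%.
40.674112% does not exceed the 80% threshold, so Emil is not a related party to Quarry Shipping BV.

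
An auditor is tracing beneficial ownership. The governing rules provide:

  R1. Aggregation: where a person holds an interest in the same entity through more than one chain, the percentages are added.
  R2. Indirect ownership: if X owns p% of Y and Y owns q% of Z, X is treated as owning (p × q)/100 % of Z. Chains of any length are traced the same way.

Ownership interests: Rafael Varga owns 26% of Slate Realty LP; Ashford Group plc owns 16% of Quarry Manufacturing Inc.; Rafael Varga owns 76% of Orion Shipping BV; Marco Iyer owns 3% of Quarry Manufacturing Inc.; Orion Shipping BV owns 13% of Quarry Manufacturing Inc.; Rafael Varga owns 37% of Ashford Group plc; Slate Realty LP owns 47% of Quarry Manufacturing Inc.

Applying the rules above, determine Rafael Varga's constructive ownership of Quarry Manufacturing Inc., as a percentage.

Chain via Ashford Group plc (R2): 37% × 16% = 5.92% of Quarry Manufacturing Inc.
Chain via Orion Shipping BV (R2): 76% × 13% = 9.88% of Quarry Manufacturing Inc.
Chain via Slate Realty LP (R2): 26% × 47% = 12.22% of Quarry Manufacturing Inc.
Aggregating (R1): 5.92% + 9.88% + 12.22% = 28.02%.

28.02%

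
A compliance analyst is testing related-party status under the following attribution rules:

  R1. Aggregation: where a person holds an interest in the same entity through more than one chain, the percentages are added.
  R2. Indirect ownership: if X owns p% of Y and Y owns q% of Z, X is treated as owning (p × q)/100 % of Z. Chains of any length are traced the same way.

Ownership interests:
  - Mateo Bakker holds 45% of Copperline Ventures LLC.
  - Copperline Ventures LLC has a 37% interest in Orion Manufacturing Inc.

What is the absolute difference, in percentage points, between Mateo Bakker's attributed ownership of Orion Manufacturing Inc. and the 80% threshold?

Chain via Copperline Ventures LLC (R2): 45% × 37% = 16.65% of Orion Manufacturing Inc.
16.65% falls short of the 80% threshold by 63.35 percentage points.

63.35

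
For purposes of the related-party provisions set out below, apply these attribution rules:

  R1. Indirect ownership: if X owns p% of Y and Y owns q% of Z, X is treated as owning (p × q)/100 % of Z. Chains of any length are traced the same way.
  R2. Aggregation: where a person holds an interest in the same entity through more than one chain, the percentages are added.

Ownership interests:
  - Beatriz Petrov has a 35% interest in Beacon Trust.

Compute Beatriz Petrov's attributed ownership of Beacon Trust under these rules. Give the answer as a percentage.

Direct interest in Beacon Trust: 35%.

35%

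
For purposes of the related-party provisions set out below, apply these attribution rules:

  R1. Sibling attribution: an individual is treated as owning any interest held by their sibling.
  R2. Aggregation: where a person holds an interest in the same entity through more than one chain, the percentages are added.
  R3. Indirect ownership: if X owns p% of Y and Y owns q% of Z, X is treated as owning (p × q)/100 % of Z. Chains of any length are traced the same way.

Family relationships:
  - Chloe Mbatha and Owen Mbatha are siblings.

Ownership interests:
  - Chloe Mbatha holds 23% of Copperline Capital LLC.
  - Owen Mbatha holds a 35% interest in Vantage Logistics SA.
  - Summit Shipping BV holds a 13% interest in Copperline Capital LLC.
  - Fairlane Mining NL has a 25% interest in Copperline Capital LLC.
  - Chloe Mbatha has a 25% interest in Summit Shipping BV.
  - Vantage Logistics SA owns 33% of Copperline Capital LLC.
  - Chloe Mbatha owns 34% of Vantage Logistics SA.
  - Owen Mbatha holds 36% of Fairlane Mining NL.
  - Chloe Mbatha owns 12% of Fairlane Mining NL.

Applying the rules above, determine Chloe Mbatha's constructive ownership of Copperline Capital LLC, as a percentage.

61.02%

By sibling attribution (R1), Chloe Mbatha is treated as also owning Owen Mbatha's interest in Fairlane Mining NL, giving 12% + 36% = 48%.
By sibling attribution (R1), Chloe Mbatha is treated as also owning Owen Mbatha's interest in Vantage Logistics SA, giving 34% + 35% = 69%.
Chain via Summit Shipping BV (R3): 25% × 13% = 3.25% of Copperline Capital LLC.
Chain via Fairlane Mining NL (R3): 48% × 25% = 12% of Copperline Capital LLC.
Chain via Vantage Logistics SA (R3): 69% × 33% = 22.77% of Copperline Capital LLC.
Direct interest in Copperline Capital LLC: 23%.
Aggregating (R2): 3.25% + 12% + 22.77% + 23% = 61.02%.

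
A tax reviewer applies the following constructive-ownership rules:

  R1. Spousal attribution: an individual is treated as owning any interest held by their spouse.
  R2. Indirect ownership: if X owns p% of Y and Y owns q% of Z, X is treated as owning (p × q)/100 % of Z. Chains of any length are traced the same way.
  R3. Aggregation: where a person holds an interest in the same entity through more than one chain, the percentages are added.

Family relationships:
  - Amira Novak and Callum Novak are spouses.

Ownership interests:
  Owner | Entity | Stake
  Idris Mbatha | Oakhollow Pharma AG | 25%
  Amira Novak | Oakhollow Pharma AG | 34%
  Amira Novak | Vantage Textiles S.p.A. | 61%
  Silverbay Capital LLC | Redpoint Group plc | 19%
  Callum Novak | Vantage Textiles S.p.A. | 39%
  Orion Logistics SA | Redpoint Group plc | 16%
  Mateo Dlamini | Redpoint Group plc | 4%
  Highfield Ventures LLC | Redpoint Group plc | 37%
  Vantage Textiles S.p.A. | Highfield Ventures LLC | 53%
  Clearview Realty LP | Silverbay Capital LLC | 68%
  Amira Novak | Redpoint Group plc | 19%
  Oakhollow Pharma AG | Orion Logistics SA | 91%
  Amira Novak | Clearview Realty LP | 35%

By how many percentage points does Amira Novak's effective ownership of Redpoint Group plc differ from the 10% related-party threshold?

38.0824

By spousal attribution (R1), Amira Novak is treated as also owning Callum Novak's interest in Vantage Textiles S.p.A, giving 61% + 39% = 100%.
Chain via Clearview Realty LP → Silverbay Capital LLC (R2): 35% × 68% × 19% = 4.522% of Redpoint Group plc.
Chain via Vantage Textiles S.p.A. → Highfield Ventures LLC (R2): 100% × 53% × 37% = 19.61% of Redpoint Group plc.
Chain via Oakhollow Pharma AG → Orion Logistics SA (R2): 34% × 91% × 16% = 4.9504% of Redpoint Group plc.
Direct interest in Redpoint Group plc: 19%.
Aggregating (R3): 4.522% + 19.61% + 4.9504% + 19% = 48.0824%.
48.0824% exceeds the 10% threshold by 38.0824 percentage points.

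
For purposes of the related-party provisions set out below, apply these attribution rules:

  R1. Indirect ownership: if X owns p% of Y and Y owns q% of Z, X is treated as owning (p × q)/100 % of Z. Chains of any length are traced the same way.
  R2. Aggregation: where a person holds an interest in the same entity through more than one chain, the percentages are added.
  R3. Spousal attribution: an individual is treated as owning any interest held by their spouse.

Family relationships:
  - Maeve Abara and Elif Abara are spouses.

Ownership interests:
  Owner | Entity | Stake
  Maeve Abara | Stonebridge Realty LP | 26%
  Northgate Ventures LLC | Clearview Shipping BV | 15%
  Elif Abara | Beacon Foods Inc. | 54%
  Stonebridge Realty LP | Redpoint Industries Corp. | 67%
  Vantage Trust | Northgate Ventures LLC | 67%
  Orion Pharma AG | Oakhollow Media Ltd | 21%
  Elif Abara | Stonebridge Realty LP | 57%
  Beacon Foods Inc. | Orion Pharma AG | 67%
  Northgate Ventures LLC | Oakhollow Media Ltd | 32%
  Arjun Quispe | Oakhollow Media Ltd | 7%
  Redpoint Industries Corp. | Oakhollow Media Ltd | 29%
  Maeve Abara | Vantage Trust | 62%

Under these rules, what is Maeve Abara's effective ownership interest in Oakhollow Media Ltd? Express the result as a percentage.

By spousal attribution (R3), Maeve Abara is treated as also owning Elif Abara's interest in Stonebridge Realty LP, giving 26% + 57% = 83%.
By spousal attribution (R3), Maeve Abara is treated as owning Elif Abara's 54% interest in Beacon Foods Inc.
Chain via Stonebridge Realty LP → Redpoint Industries Corp. (R1): 83% × 67% × 29% = 16.1269% of Oakhollow Media Ltd.
Chain via Vantage Trust → Northgate Ventures LLC (R1): 62% × 67% × 32% = 13.2928% of Oakhollow Media Ltd.
Chain via Beacon Foods Inc. → Orion Pharma AG (R1): 54% × 67% × 21% = 7.5978% of Oakhollow Media Ltd.
Aggregating (R2): 16.1269% + 13.2928% + 7.5978% = 37.0175%.

37.0175%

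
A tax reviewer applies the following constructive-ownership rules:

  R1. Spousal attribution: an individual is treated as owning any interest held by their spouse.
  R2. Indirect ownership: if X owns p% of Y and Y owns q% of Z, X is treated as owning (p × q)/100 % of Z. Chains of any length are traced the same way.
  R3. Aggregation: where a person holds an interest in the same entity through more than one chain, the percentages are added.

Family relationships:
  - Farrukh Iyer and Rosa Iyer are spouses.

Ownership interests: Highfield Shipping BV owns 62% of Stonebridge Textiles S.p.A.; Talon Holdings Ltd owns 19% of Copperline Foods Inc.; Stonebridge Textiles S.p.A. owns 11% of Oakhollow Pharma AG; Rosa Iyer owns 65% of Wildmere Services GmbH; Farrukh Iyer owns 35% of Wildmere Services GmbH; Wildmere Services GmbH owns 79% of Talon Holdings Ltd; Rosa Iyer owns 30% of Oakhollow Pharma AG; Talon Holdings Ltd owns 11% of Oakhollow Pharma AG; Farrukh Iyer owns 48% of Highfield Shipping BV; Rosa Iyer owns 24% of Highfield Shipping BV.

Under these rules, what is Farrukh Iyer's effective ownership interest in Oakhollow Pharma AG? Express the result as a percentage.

43.6004%

By spousal attribution (R1), Farrukh Iyer is treated as also owning Rosa Iyer's interest in Wildmere Services GmbH, giving 35% + 65% = 100%.
By spousal attribution (R1), Farrukh Iyer is treated as also owning Rosa Iyer's interest in Highfield Shipping BV, giving 48% + 24% = 72%.
By spousal attribution (R1), Farrukh Iyer is treated as owning Rosa Iyer's 30% interest in Oakhollow Pharma AG.
Chain via Wildmere Services GmbH → Talon Holdings Ltd (R2): 100% × 79% × 11% = 8.69% of Oakhollow Pharma AG.
Chain via Highfield Shipping BV → Stonebridge Textiles S.p.A. (R2): 72% × 62% × 11% = 4.9104% of Oakhollow Pharma AG.
Direct interest in Oakhollow Pharma AG: 30%.
Aggregating (R3): 8.69% + 4.9104% + 30% = 43.6004%.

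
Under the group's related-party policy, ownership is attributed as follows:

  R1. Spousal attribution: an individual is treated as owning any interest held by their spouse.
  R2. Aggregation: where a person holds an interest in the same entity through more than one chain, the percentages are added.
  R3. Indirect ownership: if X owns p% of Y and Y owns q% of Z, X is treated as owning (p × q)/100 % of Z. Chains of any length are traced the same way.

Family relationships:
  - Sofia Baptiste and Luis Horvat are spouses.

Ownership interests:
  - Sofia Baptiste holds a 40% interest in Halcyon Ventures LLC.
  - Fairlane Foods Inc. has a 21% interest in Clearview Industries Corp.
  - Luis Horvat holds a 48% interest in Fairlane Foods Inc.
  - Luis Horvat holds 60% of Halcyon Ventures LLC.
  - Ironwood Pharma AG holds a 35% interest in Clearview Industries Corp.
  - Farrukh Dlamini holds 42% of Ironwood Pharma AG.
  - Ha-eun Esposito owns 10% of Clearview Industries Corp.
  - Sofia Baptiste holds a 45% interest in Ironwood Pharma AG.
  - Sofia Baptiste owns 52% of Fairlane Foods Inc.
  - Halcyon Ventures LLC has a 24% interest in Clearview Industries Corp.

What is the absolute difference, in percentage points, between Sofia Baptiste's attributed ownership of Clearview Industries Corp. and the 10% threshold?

50.75

By spousal attribution (R1), Sofia Baptiste is treated as also owning Luis Horvat's interest in Halcyon Ventures LLC, giving 40% + 60% = 100%.
By spousal attribution (R1), Sofia Baptiste is treated as also owning Luis Horvat's interest in Fairlane Foods Inc, giving 52% + 48% = 100%.
Chain via Halcyon Ventures LLC (R3): 100% × 24% = 24% of Clearview Industries Corp.
Chain via Ironwood Pharma AG (R3): 45% × 35% = 15.75% of Clearview Industries Corp.
Chain via Fairlane Foods Inc. (R3): 100% × 21% = 21% of Clearview Industries Corp.
Aggregating (R2): 24% + 15.75% + 21% = 60.75%.
60.75% exceeds the 10% threshold by 50.75 percentage points.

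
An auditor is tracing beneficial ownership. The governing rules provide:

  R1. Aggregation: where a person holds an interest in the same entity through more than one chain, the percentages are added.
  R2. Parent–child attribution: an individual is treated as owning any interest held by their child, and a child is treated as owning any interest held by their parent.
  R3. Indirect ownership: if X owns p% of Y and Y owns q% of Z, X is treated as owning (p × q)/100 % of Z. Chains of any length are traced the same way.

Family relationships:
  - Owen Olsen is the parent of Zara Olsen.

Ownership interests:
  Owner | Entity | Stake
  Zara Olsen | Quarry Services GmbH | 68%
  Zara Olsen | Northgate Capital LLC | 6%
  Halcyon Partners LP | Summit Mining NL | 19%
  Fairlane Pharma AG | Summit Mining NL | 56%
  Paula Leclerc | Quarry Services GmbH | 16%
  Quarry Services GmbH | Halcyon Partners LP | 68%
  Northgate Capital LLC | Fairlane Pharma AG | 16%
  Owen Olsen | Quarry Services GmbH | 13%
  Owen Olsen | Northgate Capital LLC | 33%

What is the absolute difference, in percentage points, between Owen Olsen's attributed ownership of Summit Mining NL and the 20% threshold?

By parent–child attribution (R2), Owen Olsen is treated as also owning Zara Olsen's interest in Northgate Capital LLC, giving 33% + 6% = 39%.
By parent–child attribution (R2), Owen Olsen is treated as also owning Zara Olsen's interest in Quarry Services GmbH, giving 13% + 68% = 81%.
Chain via Northgate Capital LLC → Fairlane Pharma AG (R3): 39% × 16% × 56% = 3.4944% of Summit Mining NL.
Chain via Quarry Services GmbH → Halcyon Partners LP (R3): 81% × 68% × 19% = 10.4652% of Summit Mining NL.
Aggregating (R1): 3.4944% + 10.4652% = 13.9596%.
13.9596% falls short of the 20% threshold by 6.0404 percentage points.

6.0404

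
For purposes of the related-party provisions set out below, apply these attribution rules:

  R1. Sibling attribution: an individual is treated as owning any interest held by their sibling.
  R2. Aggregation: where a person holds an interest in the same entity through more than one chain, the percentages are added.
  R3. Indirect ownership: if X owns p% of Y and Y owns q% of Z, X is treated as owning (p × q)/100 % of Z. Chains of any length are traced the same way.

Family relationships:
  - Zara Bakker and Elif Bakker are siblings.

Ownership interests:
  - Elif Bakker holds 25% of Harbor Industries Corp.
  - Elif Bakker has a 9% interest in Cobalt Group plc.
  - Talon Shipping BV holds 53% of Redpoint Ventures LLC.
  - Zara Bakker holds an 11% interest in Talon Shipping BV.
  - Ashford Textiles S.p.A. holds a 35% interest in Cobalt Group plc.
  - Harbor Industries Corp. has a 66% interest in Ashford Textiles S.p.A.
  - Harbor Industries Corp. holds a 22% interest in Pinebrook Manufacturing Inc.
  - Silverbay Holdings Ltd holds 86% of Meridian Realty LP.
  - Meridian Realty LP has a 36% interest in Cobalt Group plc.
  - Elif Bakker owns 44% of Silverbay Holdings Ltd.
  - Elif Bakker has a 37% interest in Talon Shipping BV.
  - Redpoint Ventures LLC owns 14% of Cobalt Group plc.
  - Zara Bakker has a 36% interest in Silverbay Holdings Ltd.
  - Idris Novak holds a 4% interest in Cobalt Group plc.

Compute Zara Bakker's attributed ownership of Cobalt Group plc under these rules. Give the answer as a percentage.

43.1046%

By sibling attribution (R1), Zara Bakker is treated as also owning Elif Bakker's interest in Talon Shipping BV, giving 11% + 37% = 48%.
By sibling attribution (R1), Zara Bakker is treated as also owning Elif Bakker's interest in Silverbay Holdings Ltd, giving 36% + 44% = 80%.
By sibling attribution (R1), Zara Bakker is treated as owning Elif Bakker's 25% interest in Harbor Industries Corp.
By sibling attribution (R1), Zara Bakker is treated as owning Elif Bakker's 9% interest in Cobalt Group plc.
Chain via Talon Shipping BV → Redpoint Ventures LLC (R3): 48% × 53% × 14% = 3.5616% of Cobalt Group plc.
Chain via Silverbay Holdings Ltd → Meridian Realty LP (R3): 80% × 86% × 36% = 24.768% of Cobalt Group plc.
Chain via Harbor Industries Corp. → Ashford Textiles S.p.A. (R3): 25% × 66% × 35% = 5.775% of Cobalt Group plc.
Direct interest in Cobalt Group plc: 9%.
Aggregating (R2): 3.5616% + 24.768% + 5.775% + 9% = 43.1046%.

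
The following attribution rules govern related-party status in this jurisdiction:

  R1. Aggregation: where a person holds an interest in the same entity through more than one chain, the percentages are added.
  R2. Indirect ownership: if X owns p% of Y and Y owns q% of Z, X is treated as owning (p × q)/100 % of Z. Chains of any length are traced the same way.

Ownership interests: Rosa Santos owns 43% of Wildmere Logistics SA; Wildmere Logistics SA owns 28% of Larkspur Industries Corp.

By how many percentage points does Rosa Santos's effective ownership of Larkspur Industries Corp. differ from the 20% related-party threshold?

Chain via Wildmere Logistics SA (R2): 43% × 28% = 12.04% of Larkspur Industries Corp.
12.04% falls short of the 20% threshold by 7.96 percentage points.

7.96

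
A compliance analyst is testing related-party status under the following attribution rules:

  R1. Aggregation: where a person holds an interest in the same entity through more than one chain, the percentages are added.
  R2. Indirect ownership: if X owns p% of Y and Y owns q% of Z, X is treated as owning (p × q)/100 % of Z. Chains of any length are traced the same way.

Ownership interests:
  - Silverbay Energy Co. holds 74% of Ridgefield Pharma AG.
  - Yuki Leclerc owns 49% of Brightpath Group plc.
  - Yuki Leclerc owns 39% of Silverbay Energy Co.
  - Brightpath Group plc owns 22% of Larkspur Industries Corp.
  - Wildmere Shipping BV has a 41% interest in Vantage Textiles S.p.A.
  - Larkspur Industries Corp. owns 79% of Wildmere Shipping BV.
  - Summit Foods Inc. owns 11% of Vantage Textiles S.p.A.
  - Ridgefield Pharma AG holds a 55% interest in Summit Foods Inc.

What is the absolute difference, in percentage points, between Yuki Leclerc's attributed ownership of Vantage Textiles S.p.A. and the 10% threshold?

4.762328

Chain via Silverbay Energy Co. → Ridgefield Pharma AG → Summit Foods Inc. (R2): 39% × 74% × 55% × 11% = 1.74603% of Vantage Textiles S.p.A.
Chain via Brightpath Group plc → Larkspur Industries Corp. → Wildmere Shipping BV (R2): 49% × 22% × 79% × 41% = 3.491642% of Vantage Textiles S.p.A.
Aggregating (R1): 1.74603% + 3.491642% = 5.237672%.
5.237672% falls short of the 10% threshold by 4.762328 percentage points.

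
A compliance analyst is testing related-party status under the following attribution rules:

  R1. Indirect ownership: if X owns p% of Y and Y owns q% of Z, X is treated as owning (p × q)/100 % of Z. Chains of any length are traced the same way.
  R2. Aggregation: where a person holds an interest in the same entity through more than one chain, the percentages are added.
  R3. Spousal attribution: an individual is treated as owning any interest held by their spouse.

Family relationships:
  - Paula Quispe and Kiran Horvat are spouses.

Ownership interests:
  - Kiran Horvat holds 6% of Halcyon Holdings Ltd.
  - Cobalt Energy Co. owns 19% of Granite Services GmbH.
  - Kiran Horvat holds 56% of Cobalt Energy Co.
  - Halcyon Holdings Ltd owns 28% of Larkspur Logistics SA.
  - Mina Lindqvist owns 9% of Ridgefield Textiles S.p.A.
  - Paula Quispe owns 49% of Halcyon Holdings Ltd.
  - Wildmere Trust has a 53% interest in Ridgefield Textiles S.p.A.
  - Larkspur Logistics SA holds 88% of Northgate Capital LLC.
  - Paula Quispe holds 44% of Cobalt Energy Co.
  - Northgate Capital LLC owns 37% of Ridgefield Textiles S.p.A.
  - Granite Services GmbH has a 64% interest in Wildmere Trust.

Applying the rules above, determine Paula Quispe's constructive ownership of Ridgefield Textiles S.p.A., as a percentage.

11.45904%

By spousal attribution (R3), Paula Quispe is treated as also owning Kiran Horvat's interest in Cobalt Energy Co, giving 44% + 56% = 100%.
By spousal attribution (R3), Paula Quispe is treated as also owning Kiran Horvat's interest in Halcyon Holdings Ltd, giving 49% + 6% = 55%.
Chain via Cobalt Energy Co. → Granite Services GmbH → Wildmere Trust (R1): 100% × 19% × 64% × 53% = 6.4448% of Ridgefield Textiles S.p.A.
Chain via Halcyon Holdings Ltd → Larkspur Logistics SA → Northgate Capital LLC (R1): 55% × 28% × 88% × 37% = 5.01424% of Ridgefield Textiles S.p.A.
Aggregating (R2): 6.4448% + 5.01424% = 11.45904%.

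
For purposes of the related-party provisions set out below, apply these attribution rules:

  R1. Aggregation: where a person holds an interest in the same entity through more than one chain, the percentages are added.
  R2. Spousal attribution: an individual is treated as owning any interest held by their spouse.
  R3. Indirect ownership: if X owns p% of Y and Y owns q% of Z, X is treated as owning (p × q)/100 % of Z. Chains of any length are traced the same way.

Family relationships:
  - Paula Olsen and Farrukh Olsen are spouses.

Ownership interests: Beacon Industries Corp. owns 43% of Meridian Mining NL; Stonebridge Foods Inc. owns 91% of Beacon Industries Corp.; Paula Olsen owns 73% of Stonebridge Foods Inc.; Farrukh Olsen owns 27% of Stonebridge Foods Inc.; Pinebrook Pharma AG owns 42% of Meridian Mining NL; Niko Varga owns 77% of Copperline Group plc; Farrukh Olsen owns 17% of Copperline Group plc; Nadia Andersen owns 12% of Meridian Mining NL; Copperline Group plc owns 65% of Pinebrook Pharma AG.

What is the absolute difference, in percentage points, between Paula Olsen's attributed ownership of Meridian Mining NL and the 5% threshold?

38.771

By spousal attribution (R2), Paula Olsen is treated as also owning Farrukh Olsen's interest in Stonebridge Foods Inc, giving 73% + 27% = 100%.
By spousal attribution (R2), Paula Olsen is treated as owning Farrukh Olsen's 17% interest in Copperline Group plc.
Chain via Stonebridge Foods Inc. → Beacon Industries Corp. (R3): 100% × 91% × 43% = 39.13% of Meridian Mining NL.
Chain via Copperline Group plc → Pinebrook Pharma AG (R3): 17% × 65% × 42% = 4.641% of Meridian Mining NL.
Aggregating (R1): 39.13% + 4.641% = 43.771%.
43.771% exceeds the 5% threshold by 38.771 percentage points.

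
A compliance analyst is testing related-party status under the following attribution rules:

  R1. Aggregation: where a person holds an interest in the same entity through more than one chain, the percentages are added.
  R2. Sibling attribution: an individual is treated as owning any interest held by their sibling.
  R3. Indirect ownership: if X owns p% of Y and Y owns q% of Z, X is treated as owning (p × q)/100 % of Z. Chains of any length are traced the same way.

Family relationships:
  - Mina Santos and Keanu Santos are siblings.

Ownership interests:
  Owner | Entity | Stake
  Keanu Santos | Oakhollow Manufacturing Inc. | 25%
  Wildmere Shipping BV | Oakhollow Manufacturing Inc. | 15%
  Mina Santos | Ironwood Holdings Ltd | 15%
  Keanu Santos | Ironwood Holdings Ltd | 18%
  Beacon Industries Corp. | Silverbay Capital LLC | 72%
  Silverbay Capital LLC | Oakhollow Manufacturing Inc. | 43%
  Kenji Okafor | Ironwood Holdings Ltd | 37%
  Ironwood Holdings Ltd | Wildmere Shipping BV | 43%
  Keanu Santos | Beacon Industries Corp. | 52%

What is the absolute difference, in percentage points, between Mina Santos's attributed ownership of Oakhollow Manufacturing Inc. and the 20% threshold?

23.2277

By sibling attribution (R2), Mina Santos is treated as also owning Keanu Santos's interest in Ironwood Holdings Ltd, giving 15% + 18% = 33%.
By sibling attribution (R2), Mina Santos is treated as owning Keanu Santos's 52% interest in Beacon Industries Corp.
By sibling attribution (R2), Mina Santos is treated as owning Keanu Santos's 25% interest in Oakhollow Manufacturing Inc.
Chain via Ironwood Holdings Ltd → Wildmere Shipping BV (R3): 33% × 43% × 15% = 2.1285% of Oakhollow Manufacturing Inc.
Chain via Beacon Industries Corp. → Silverbay Capital LLC (R3): 52% × 72% × 43% = 16.0992% of Oakhollow Manufacturing Inc.
Direct interest in Oakhollow Manufacturing Inc: 25%.
Aggregating (R1): 2.1285% + 16.0992% + 25% = 43.2277%.
43.2277% exceeds the 20% threshold by 23.2277 percentage points.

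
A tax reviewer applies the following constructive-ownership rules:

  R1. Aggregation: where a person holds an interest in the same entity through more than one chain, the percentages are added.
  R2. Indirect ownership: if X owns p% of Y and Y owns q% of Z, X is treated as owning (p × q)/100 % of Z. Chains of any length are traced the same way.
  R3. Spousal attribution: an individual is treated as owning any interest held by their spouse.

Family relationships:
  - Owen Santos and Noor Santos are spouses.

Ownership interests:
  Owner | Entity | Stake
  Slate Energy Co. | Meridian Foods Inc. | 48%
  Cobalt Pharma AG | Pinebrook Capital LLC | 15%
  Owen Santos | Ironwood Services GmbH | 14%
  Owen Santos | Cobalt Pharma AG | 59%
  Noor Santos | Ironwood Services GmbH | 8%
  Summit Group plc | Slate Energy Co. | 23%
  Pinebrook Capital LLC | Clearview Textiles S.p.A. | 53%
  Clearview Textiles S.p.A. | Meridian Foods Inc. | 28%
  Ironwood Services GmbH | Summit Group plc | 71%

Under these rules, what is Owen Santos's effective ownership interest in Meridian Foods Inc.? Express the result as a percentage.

3.037788%

By spousal attribution (R3), Owen Santos is treated as also owning Noor Santos's interest in Ironwood Services GmbH, giving 14% + 8% = 22%.
Chain via Cobalt Pharma AG → Pinebrook Capital LLC → Clearview Textiles S.p.A. (R2): 59% × 15% × 53% × 28% = 1.31334% of Meridian Foods Inc.
Chain via Ironwood Services GmbH → Summit Group plc → Slate Energy Co. (R2): 22% × 71% × 23% × 48% = 1.724448% of Meridian Foods Inc.
Aggregating (R1): 1.31334% + 1.724448% = 3.037788%.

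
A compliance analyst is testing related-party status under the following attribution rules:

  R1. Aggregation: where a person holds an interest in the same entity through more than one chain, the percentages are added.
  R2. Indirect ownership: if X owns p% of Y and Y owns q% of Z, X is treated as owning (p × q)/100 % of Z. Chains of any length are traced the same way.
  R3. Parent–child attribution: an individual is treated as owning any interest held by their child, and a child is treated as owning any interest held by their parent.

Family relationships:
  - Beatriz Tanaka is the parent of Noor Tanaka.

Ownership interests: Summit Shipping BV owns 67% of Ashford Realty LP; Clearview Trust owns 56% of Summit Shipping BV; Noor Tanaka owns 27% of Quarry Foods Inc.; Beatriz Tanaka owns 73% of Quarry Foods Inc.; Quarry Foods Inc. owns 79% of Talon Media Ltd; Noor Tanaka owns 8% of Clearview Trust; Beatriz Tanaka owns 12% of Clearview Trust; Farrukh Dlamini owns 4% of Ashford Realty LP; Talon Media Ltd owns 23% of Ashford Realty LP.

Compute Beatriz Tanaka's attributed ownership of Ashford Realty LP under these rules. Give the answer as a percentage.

25.674%

By parent–child attribution (R3), Beatriz Tanaka is treated as also owning Noor Tanaka's interest in Quarry Foods Inc, giving 73% + 27% = 100%.
By parent–child attribution (R3), Beatriz Tanaka is treated as also owning Noor Tanaka's interest in Clearview Trust, giving 12% + 8% = 20%.
Chain via Quarry Foods Inc. → Talon Media Ltd (R2): 100% × 79% × 23% = 18.17% of Ashford Realty LP.
Chain via Clearview Trust → Summit Shipping BV (R2): 20% × 56% × 67% = 7.504% of Ashford Realty LP.
Aggregating (R1): 18.17% + 7.504% = 25.674%.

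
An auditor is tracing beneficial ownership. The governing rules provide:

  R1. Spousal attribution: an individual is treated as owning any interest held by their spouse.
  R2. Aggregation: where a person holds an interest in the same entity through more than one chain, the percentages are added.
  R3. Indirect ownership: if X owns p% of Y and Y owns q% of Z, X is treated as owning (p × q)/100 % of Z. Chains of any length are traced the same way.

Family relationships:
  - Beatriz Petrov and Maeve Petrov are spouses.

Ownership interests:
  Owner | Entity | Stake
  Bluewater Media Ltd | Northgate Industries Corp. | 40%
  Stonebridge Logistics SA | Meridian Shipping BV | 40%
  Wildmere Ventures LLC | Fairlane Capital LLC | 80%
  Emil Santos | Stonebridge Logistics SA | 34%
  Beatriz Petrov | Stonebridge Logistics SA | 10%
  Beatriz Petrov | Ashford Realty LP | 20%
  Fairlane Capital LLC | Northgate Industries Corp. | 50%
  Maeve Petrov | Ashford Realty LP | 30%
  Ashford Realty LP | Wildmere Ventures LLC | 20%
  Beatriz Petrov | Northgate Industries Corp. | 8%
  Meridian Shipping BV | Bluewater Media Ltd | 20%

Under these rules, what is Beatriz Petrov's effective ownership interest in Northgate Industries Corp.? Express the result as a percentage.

12.32%

By spousal attribution (R1), Beatriz Petrov is treated as also owning Maeve Petrov's interest in Ashford Realty LP, giving 20% + 30% = 50%.
Chain via Stonebridge Logistics SA → Meridian Shipping BV → Bluewater Media Ltd (R3): 10% × 40% × 20% × 40% = 0.32% of Northgate Industries Corp.
Chain via Ashford Realty LP → Wildmere Ventures LLC → Fairlane Capital LLC (R3): 50% × 20% × 80% × 50% = 4% of Northgate Industries Corp.
Direct interest in Northgate Industries Corp: 8%.
Aggregating (R2): 0.32% + 4% + 8% = 12.32%.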